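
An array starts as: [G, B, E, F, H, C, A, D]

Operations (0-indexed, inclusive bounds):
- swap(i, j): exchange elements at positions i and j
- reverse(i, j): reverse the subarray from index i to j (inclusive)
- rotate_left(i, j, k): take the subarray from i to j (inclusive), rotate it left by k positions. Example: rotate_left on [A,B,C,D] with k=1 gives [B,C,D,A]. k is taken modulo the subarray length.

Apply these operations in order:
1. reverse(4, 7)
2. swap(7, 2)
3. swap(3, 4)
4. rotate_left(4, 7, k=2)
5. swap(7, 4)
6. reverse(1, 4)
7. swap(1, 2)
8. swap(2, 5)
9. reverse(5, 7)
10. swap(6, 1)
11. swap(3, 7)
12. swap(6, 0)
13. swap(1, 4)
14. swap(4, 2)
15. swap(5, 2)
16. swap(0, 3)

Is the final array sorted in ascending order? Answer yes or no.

After 1 (reverse(4, 7)): [G, B, E, F, D, A, C, H]
After 2 (swap(7, 2)): [G, B, H, F, D, A, C, E]
After 3 (swap(3, 4)): [G, B, H, D, F, A, C, E]
After 4 (rotate_left(4, 7, k=2)): [G, B, H, D, C, E, F, A]
After 5 (swap(7, 4)): [G, B, H, D, A, E, F, C]
After 6 (reverse(1, 4)): [G, A, D, H, B, E, F, C]
After 7 (swap(1, 2)): [G, D, A, H, B, E, F, C]
After 8 (swap(2, 5)): [G, D, E, H, B, A, F, C]
After 9 (reverse(5, 7)): [G, D, E, H, B, C, F, A]
After 10 (swap(6, 1)): [G, F, E, H, B, C, D, A]
After 11 (swap(3, 7)): [G, F, E, A, B, C, D, H]
After 12 (swap(6, 0)): [D, F, E, A, B, C, G, H]
After 13 (swap(1, 4)): [D, B, E, A, F, C, G, H]
After 14 (swap(4, 2)): [D, B, F, A, E, C, G, H]
After 15 (swap(5, 2)): [D, B, C, A, E, F, G, H]
After 16 (swap(0, 3)): [A, B, C, D, E, F, G, H]

Answer: yes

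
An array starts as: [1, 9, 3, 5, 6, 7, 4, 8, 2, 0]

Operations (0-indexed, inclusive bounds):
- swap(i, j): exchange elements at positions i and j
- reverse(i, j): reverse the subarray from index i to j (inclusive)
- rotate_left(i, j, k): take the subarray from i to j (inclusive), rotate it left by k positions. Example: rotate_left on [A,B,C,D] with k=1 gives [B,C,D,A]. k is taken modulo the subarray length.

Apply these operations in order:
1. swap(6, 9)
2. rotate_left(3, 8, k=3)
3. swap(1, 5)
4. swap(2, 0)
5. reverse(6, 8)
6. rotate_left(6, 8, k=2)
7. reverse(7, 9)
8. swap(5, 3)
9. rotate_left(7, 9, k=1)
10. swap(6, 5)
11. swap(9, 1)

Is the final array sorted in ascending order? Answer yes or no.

After 1 (swap(6, 9)): [1, 9, 3, 5, 6, 7, 0, 8, 2, 4]
After 2 (rotate_left(3, 8, k=3)): [1, 9, 3, 0, 8, 2, 5, 6, 7, 4]
After 3 (swap(1, 5)): [1, 2, 3, 0, 8, 9, 5, 6, 7, 4]
After 4 (swap(2, 0)): [3, 2, 1, 0, 8, 9, 5, 6, 7, 4]
After 5 (reverse(6, 8)): [3, 2, 1, 0, 8, 9, 7, 6, 5, 4]
After 6 (rotate_left(6, 8, k=2)): [3, 2, 1, 0, 8, 9, 5, 7, 6, 4]
After 7 (reverse(7, 9)): [3, 2, 1, 0, 8, 9, 5, 4, 6, 7]
After 8 (swap(5, 3)): [3, 2, 1, 9, 8, 0, 5, 4, 6, 7]
After 9 (rotate_left(7, 9, k=1)): [3, 2, 1, 9, 8, 0, 5, 6, 7, 4]
After 10 (swap(6, 5)): [3, 2, 1, 9, 8, 5, 0, 6, 7, 4]
After 11 (swap(9, 1)): [3, 4, 1, 9, 8, 5, 0, 6, 7, 2]

Answer: no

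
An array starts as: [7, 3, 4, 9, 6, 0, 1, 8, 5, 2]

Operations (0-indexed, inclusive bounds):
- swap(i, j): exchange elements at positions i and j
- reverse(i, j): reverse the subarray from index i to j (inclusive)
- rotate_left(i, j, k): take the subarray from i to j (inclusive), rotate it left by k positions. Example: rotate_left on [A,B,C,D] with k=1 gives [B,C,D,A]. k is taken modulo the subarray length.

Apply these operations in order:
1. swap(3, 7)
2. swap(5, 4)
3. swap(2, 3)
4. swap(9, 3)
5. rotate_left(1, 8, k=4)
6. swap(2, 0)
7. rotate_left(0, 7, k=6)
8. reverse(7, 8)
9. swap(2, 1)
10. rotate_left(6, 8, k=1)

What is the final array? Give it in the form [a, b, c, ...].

Answer: [8, 1, 2, 6, 7, 9, 0, 3, 5, 4]

Derivation:
After 1 (swap(3, 7)): [7, 3, 4, 8, 6, 0, 1, 9, 5, 2]
After 2 (swap(5, 4)): [7, 3, 4, 8, 0, 6, 1, 9, 5, 2]
After 3 (swap(2, 3)): [7, 3, 8, 4, 0, 6, 1, 9, 5, 2]
After 4 (swap(9, 3)): [7, 3, 8, 2, 0, 6, 1, 9, 5, 4]
After 5 (rotate_left(1, 8, k=4)): [7, 6, 1, 9, 5, 3, 8, 2, 0, 4]
After 6 (swap(2, 0)): [1, 6, 7, 9, 5, 3, 8, 2, 0, 4]
After 7 (rotate_left(0, 7, k=6)): [8, 2, 1, 6, 7, 9, 5, 3, 0, 4]
After 8 (reverse(7, 8)): [8, 2, 1, 6, 7, 9, 5, 0, 3, 4]
After 9 (swap(2, 1)): [8, 1, 2, 6, 7, 9, 5, 0, 3, 4]
After 10 (rotate_left(6, 8, k=1)): [8, 1, 2, 6, 7, 9, 0, 3, 5, 4]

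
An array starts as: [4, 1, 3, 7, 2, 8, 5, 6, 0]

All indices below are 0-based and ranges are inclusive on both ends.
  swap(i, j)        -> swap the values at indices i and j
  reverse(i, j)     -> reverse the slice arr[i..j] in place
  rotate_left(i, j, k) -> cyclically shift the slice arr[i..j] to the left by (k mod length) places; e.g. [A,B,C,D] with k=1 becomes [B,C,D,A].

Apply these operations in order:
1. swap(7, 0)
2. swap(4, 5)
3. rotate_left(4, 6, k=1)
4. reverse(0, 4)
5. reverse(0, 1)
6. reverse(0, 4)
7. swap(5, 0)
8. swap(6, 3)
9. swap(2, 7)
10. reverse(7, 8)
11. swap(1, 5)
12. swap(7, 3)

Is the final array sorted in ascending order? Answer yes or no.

Answer: no

Derivation:
After 1 (swap(7, 0)): [6, 1, 3, 7, 2, 8, 5, 4, 0]
After 2 (swap(4, 5)): [6, 1, 3, 7, 8, 2, 5, 4, 0]
After 3 (rotate_left(4, 6, k=1)): [6, 1, 3, 7, 2, 5, 8, 4, 0]
After 4 (reverse(0, 4)): [2, 7, 3, 1, 6, 5, 8, 4, 0]
After 5 (reverse(0, 1)): [7, 2, 3, 1, 6, 5, 8, 4, 0]
After 6 (reverse(0, 4)): [6, 1, 3, 2, 7, 5, 8, 4, 0]
After 7 (swap(5, 0)): [5, 1, 3, 2, 7, 6, 8, 4, 0]
After 8 (swap(6, 3)): [5, 1, 3, 8, 7, 6, 2, 4, 0]
After 9 (swap(2, 7)): [5, 1, 4, 8, 7, 6, 2, 3, 0]
After 10 (reverse(7, 8)): [5, 1, 4, 8, 7, 6, 2, 0, 3]
After 11 (swap(1, 5)): [5, 6, 4, 8, 7, 1, 2, 0, 3]
After 12 (swap(7, 3)): [5, 6, 4, 0, 7, 1, 2, 8, 3]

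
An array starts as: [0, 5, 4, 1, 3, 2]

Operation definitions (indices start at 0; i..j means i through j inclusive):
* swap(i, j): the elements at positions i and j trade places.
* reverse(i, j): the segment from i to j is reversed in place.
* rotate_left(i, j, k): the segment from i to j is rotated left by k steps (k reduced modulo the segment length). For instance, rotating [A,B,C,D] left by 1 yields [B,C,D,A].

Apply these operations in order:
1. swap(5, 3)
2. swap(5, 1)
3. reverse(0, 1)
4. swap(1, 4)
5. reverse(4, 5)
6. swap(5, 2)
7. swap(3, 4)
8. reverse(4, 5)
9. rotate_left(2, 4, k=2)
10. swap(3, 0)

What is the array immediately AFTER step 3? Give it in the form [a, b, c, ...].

Answer: [1, 0, 4, 2, 3, 5]

Derivation:
After 1 (swap(5, 3)): [0, 5, 4, 2, 3, 1]
After 2 (swap(5, 1)): [0, 1, 4, 2, 3, 5]
After 3 (reverse(0, 1)): [1, 0, 4, 2, 3, 5]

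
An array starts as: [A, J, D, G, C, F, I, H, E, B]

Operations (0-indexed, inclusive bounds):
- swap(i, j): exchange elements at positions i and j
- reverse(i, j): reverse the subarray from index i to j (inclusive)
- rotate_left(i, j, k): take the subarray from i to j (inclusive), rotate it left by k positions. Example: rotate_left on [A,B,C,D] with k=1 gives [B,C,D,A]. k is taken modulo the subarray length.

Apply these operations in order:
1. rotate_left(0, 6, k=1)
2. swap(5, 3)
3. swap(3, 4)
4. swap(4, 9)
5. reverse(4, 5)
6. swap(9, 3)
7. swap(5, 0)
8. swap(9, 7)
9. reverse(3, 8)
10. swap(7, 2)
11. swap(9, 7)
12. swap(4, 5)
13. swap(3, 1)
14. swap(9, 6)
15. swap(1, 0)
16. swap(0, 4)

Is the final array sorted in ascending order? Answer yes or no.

Answer: yes

Derivation:
After 1 (rotate_left(0, 6, k=1)): [J, D, G, C, F, I, A, H, E, B]
After 2 (swap(5, 3)): [J, D, G, I, F, C, A, H, E, B]
After 3 (swap(3, 4)): [J, D, G, F, I, C, A, H, E, B]
After 4 (swap(4, 9)): [J, D, G, F, B, C, A, H, E, I]
After 5 (reverse(4, 5)): [J, D, G, F, C, B, A, H, E, I]
After 6 (swap(9, 3)): [J, D, G, I, C, B, A, H, E, F]
After 7 (swap(5, 0)): [B, D, G, I, C, J, A, H, E, F]
After 8 (swap(9, 7)): [B, D, G, I, C, J, A, F, E, H]
After 9 (reverse(3, 8)): [B, D, G, E, F, A, J, C, I, H]
After 10 (swap(7, 2)): [B, D, C, E, F, A, J, G, I, H]
After 11 (swap(9, 7)): [B, D, C, E, F, A, J, H, I, G]
After 12 (swap(4, 5)): [B, D, C, E, A, F, J, H, I, G]
After 13 (swap(3, 1)): [B, E, C, D, A, F, J, H, I, G]
After 14 (swap(9, 6)): [B, E, C, D, A, F, G, H, I, J]
After 15 (swap(1, 0)): [E, B, C, D, A, F, G, H, I, J]
After 16 (swap(0, 4)): [A, B, C, D, E, F, G, H, I, J]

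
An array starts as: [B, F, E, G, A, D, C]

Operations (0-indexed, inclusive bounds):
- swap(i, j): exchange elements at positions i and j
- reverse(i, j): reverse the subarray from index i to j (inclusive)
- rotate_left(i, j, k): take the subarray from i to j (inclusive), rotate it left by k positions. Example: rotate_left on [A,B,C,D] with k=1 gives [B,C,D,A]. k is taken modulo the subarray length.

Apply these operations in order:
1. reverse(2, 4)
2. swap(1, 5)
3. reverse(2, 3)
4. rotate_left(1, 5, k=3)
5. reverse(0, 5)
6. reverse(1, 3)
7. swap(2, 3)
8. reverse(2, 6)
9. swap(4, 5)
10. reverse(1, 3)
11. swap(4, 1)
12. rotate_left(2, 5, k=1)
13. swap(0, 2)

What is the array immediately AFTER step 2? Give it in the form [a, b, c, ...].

After 1 (reverse(2, 4)): [B, F, A, G, E, D, C]
After 2 (swap(1, 5)): [B, D, A, G, E, F, C]

Answer: [B, D, A, G, E, F, C]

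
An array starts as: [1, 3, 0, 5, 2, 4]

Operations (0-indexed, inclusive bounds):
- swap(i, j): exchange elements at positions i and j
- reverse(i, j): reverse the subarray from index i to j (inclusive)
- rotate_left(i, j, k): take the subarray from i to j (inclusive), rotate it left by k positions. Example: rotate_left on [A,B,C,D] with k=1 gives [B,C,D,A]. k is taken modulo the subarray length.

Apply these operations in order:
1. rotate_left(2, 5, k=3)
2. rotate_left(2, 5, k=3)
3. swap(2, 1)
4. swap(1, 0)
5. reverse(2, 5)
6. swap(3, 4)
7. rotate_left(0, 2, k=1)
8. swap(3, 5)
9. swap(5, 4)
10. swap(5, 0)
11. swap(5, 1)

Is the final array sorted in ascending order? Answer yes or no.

Answer: yes

Derivation:
After 1 (rotate_left(2, 5, k=3)): [1, 3, 4, 0, 5, 2]
After 2 (rotate_left(2, 5, k=3)): [1, 3, 2, 4, 0, 5]
After 3 (swap(2, 1)): [1, 2, 3, 4, 0, 5]
After 4 (swap(1, 0)): [2, 1, 3, 4, 0, 5]
After 5 (reverse(2, 5)): [2, 1, 5, 0, 4, 3]
After 6 (swap(3, 4)): [2, 1, 5, 4, 0, 3]
After 7 (rotate_left(0, 2, k=1)): [1, 5, 2, 4, 0, 3]
After 8 (swap(3, 5)): [1, 5, 2, 3, 0, 4]
After 9 (swap(5, 4)): [1, 5, 2, 3, 4, 0]
After 10 (swap(5, 0)): [0, 5, 2, 3, 4, 1]
After 11 (swap(5, 1)): [0, 1, 2, 3, 4, 5]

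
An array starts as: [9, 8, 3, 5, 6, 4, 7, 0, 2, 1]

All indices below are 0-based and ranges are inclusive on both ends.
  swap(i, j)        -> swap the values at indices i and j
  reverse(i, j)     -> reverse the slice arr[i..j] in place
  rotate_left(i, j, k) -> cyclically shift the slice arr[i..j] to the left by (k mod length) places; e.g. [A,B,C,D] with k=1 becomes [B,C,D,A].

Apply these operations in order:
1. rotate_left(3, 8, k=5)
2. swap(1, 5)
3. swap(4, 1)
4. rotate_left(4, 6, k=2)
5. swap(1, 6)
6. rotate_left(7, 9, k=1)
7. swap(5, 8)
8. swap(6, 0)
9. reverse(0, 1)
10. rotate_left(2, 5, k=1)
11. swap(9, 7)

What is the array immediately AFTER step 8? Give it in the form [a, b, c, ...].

After 1 (rotate_left(3, 8, k=5)): [9, 8, 3, 2, 5, 6, 4, 7, 0, 1]
After 2 (swap(1, 5)): [9, 6, 3, 2, 5, 8, 4, 7, 0, 1]
After 3 (swap(4, 1)): [9, 5, 3, 2, 6, 8, 4, 7, 0, 1]
After 4 (rotate_left(4, 6, k=2)): [9, 5, 3, 2, 4, 6, 8, 7, 0, 1]
After 5 (swap(1, 6)): [9, 8, 3, 2, 4, 6, 5, 7, 0, 1]
After 6 (rotate_left(7, 9, k=1)): [9, 8, 3, 2, 4, 6, 5, 0, 1, 7]
After 7 (swap(5, 8)): [9, 8, 3, 2, 4, 1, 5, 0, 6, 7]
After 8 (swap(6, 0)): [5, 8, 3, 2, 4, 1, 9, 0, 6, 7]

Answer: [5, 8, 3, 2, 4, 1, 9, 0, 6, 7]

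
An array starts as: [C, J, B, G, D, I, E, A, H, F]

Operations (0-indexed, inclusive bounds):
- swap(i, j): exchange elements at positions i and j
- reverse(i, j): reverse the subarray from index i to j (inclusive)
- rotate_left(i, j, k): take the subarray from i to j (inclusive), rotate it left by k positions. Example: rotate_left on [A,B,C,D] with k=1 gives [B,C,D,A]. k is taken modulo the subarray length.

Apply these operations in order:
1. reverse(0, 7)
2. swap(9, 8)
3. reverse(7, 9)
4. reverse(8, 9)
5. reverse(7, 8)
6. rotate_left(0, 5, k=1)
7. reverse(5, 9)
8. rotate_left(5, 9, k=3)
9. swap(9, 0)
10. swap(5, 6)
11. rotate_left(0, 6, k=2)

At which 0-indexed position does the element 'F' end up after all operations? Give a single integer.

Answer: 7

Derivation:
After 1 (reverse(0, 7)): [A, E, I, D, G, B, J, C, H, F]
After 2 (swap(9, 8)): [A, E, I, D, G, B, J, C, F, H]
After 3 (reverse(7, 9)): [A, E, I, D, G, B, J, H, F, C]
After 4 (reverse(8, 9)): [A, E, I, D, G, B, J, H, C, F]
After 5 (reverse(7, 8)): [A, E, I, D, G, B, J, C, H, F]
After 6 (rotate_left(0, 5, k=1)): [E, I, D, G, B, A, J, C, H, F]
After 7 (reverse(5, 9)): [E, I, D, G, B, F, H, C, J, A]
After 8 (rotate_left(5, 9, k=3)): [E, I, D, G, B, J, A, F, H, C]
After 9 (swap(9, 0)): [C, I, D, G, B, J, A, F, H, E]
After 10 (swap(5, 6)): [C, I, D, G, B, A, J, F, H, E]
After 11 (rotate_left(0, 6, k=2)): [D, G, B, A, J, C, I, F, H, E]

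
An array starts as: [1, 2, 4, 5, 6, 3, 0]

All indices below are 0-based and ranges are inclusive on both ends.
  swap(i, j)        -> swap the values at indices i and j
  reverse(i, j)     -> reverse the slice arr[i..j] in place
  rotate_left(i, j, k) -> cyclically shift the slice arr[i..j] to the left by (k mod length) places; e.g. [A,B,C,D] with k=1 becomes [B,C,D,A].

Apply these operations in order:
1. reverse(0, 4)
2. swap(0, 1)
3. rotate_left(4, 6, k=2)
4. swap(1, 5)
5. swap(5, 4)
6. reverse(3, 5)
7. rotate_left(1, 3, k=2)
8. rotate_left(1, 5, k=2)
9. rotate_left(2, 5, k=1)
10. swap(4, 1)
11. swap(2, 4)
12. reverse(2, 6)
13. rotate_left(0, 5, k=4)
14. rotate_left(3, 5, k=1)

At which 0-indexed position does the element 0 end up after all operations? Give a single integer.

After 1 (reverse(0, 4)): [6, 5, 4, 2, 1, 3, 0]
After 2 (swap(0, 1)): [5, 6, 4, 2, 1, 3, 0]
After 3 (rotate_left(4, 6, k=2)): [5, 6, 4, 2, 0, 1, 3]
After 4 (swap(1, 5)): [5, 1, 4, 2, 0, 6, 3]
After 5 (swap(5, 4)): [5, 1, 4, 2, 6, 0, 3]
After 6 (reverse(3, 5)): [5, 1, 4, 0, 6, 2, 3]
After 7 (rotate_left(1, 3, k=2)): [5, 0, 1, 4, 6, 2, 3]
After 8 (rotate_left(1, 5, k=2)): [5, 4, 6, 2, 0, 1, 3]
After 9 (rotate_left(2, 5, k=1)): [5, 4, 2, 0, 1, 6, 3]
After 10 (swap(4, 1)): [5, 1, 2, 0, 4, 6, 3]
After 11 (swap(2, 4)): [5, 1, 4, 0, 2, 6, 3]
After 12 (reverse(2, 6)): [5, 1, 3, 6, 2, 0, 4]
After 13 (rotate_left(0, 5, k=4)): [2, 0, 5, 1, 3, 6, 4]
After 14 (rotate_left(3, 5, k=1)): [2, 0, 5, 3, 6, 1, 4]

Answer: 1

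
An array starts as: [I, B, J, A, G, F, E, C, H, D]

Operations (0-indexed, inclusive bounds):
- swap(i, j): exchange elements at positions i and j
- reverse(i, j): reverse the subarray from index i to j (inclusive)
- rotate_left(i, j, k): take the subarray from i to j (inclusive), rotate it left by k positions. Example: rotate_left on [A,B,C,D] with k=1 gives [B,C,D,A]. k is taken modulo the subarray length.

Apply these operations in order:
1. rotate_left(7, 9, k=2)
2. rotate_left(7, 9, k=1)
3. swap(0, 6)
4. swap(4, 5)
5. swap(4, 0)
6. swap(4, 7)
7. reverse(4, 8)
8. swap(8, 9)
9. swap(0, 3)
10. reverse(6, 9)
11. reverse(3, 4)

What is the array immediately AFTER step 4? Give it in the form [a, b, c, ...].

After 1 (rotate_left(7, 9, k=2)): [I, B, J, A, G, F, E, D, C, H]
After 2 (rotate_left(7, 9, k=1)): [I, B, J, A, G, F, E, C, H, D]
After 3 (swap(0, 6)): [E, B, J, A, G, F, I, C, H, D]
After 4 (swap(4, 5)): [E, B, J, A, F, G, I, C, H, D]

Answer: [E, B, J, A, F, G, I, C, H, D]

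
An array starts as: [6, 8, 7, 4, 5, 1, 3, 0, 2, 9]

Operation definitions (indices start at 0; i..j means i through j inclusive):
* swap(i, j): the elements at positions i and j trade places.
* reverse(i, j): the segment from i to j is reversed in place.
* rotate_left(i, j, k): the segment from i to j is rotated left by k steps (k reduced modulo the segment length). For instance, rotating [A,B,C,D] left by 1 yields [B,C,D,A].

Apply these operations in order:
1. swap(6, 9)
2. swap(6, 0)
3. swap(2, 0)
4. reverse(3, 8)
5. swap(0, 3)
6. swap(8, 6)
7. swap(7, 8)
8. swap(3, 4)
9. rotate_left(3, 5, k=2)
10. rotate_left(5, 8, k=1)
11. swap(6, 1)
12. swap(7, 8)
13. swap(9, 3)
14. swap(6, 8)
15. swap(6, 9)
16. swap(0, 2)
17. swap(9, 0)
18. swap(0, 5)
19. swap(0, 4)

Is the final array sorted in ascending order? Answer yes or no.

After 1 (swap(6, 9)): [6, 8, 7, 4, 5, 1, 9, 0, 2, 3]
After 2 (swap(6, 0)): [9, 8, 7, 4, 5, 1, 6, 0, 2, 3]
After 3 (swap(2, 0)): [7, 8, 9, 4, 5, 1, 6, 0, 2, 3]
After 4 (reverse(3, 8)): [7, 8, 9, 2, 0, 6, 1, 5, 4, 3]
After 5 (swap(0, 3)): [2, 8, 9, 7, 0, 6, 1, 5, 4, 3]
After 6 (swap(8, 6)): [2, 8, 9, 7, 0, 6, 4, 5, 1, 3]
After 7 (swap(7, 8)): [2, 8, 9, 7, 0, 6, 4, 1, 5, 3]
After 8 (swap(3, 4)): [2, 8, 9, 0, 7, 6, 4, 1, 5, 3]
After 9 (rotate_left(3, 5, k=2)): [2, 8, 9, 6, 0, 7, 4, 1, 5, 3]
After 10 (rotate_left(5, 8, k=1)): [2, 8, 9, 6, 0, 4, 1, 5, 7, 3]
After 11 (swap(6, 1)): [2, 1, 9, 6, 0, 4, 8, 5, 7, 3]
After 12 (swap(7, 8)): [2, 1, 9, 6, 0, 4, 8, 7, 5, 3]
After 13 (swap(9, 3)): [2, 1, 9, 3, 0, 4, 8, 7, 5, 6]
After 14 (swap(6, 8)): [2, 1, 9, 3, 0, 4, 5, 7, 8, 6]
After 15 (swap(6, 9)): [2, 1, 9, 3, 0, 4, 6, 7, 8, 5]
After 16 (swap(0, 2)): [9, 1, 2, 3, 0, 4, 6, 7, 8, 5]
After 17 (swap(9, 0)): [5, 1, 2, 3, 0, 4, 6, 7, 8, 9]
After 18 (swap(0, 5)): [4, 1, 2, 3, 0, 5, 6, 7, 8, 9]
After 19 (swap(0, 4)): [0, 1, 2, 3, 4, 5, 6, 7, 8, 9]

Answer: yes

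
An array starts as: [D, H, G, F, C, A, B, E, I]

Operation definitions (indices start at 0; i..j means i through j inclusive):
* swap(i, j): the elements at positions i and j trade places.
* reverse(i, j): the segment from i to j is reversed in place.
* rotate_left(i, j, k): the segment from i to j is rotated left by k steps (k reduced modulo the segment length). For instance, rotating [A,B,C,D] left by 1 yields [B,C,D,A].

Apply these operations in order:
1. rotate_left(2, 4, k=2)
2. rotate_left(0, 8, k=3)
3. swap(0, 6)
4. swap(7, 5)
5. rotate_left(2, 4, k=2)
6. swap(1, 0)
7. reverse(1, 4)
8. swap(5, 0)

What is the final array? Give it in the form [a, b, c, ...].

After 1 (rotate_left(2, 4, k=2)): [D, H, C, G, F, A, B, E, I]
After 2 (rotate_left(0, 8, k=3)): [G, F, A, B, E, I, D, H, C]
After 3 (swap(0, 6)): [D, F, A, B, E, I, G, H, C]
After 4 (swap(7, 5)): [D, F, A, B, E, H, G, I, C]
After 5 (rotate_left(2, 4, k=2)): [D, F, E, A, B, H, G, I, C]
After 6 (swap(1, 0)): [F, D, E, A, B, H, G, I, C]
After 7 (reverse(1, 4)): [F, B, A, E, D, H, G, I, C]
After 8 (swap(5, 0)): [H, B, A, E, D, F, G, I, C]

Answer: [H, B, A, E, D, F, G, I, C]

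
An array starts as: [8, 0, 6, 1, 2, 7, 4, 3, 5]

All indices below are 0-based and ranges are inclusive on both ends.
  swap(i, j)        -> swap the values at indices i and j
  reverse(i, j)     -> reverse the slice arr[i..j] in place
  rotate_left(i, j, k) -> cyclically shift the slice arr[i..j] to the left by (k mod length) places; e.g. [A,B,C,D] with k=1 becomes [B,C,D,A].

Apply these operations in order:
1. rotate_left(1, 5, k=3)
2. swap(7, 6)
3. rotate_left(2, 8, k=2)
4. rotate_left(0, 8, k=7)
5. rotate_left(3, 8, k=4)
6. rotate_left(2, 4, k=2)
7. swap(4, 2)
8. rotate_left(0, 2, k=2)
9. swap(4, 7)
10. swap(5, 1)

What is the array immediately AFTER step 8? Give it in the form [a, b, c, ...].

Answer: [4, 7, 0, 8, 5, 2, 6, 1, 3]

Derivation:
After 1 (rotate_left(1, 5, k=3)): [8, 2, 7, 0, 6, 1, 4, 3, 5]
After 2 (swap(7, 6)): [8, 2, 7, 0, 6, 1, 3, 4, 5]
After 3 (rotate_left(2, 8, k=2)): [8, 2, 6, 1, 3, 4, 5, 7, 0]
After 4 (rotate_left(0, 8, k=7)): [7, 0, 8, 2, 6, 1, 3, 4, 5]
After 5 (rotate_left(3, 8, k=4)): [7, 0, 8, 4, 5, 2, 6, 1, 3]
After 6 (rotate_left(2, 4, k=2)): [7, 0, 5, 8, 4, 2, 6, 1, 3]
After 7 (swap(4, 2)): [7, 0, 4, 8, 5, 2, 6, 1, 3]
After 8 (rotate_left(0, 2, k=2)): [4, 7, 0, 8, 5, 2, 6, 1, 3]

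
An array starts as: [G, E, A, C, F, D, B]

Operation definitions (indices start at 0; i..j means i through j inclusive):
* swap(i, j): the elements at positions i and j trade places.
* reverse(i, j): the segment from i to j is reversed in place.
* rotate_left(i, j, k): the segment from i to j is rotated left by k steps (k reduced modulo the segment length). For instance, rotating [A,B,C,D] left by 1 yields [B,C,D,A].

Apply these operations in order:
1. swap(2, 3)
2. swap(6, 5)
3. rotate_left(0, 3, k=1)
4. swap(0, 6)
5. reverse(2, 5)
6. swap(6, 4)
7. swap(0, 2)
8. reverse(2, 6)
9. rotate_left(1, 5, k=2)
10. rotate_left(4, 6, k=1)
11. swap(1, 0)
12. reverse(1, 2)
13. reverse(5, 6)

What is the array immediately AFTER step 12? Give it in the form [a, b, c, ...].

After 1 (swap(2, 3)): [G, E, C, A, F, D, B]
After 2 (swap(6, 5)): [G, E, C, A, F, B, D]
After 3 (rotate_left(0, 3, k=1)): [E, C, A, G, F, B, D]
After 4 (swap(0, 6)): [D, C, A, G, F, B, E]
After 5 (reverse(2, 5)): [D, C, B, F, G, A, E]
After 6 (swap(6, 4)): [D, C, B, F, E, A, G]
After 7 (swap(0, 2)): [B, C, D, F, E, A, G]
After 8 (reverse(2, 6)): [B, C, G, A, E, F, D]
After 9 (rotate_left(1, 5, k=2)): [B, A, E, F, C, G, D]
After 10 (rotate_left(4, 6, k=1)): [B, A, E, F, G, D, C]
After 11 (swap(1, 0)): [A, B, E, F, G, D, C]
After 12 (reverse(1, 2)): [A, E, B, F, G, D, C]

Answer: [A, E, B, F, G, D, C]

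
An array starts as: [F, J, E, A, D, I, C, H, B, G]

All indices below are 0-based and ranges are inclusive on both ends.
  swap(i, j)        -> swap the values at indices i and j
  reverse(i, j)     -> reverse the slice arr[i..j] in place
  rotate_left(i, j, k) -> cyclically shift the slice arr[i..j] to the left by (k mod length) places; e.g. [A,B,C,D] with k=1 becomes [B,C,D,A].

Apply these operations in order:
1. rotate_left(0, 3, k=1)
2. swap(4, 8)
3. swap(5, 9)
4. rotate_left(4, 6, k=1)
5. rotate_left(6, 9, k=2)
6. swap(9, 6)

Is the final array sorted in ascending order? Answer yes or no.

After 1 (rotate_left(0, 3, k=1)): [J, E, A, F, D, I, C, H, B, G]
After 2 (swap(4, 8)): [J, E, A, F, B, I, C, H, D, G]
After 3 (swap(5, 9)): [J, E, A, F, B, G, C, H, D, I]
After 4 (rotate_left(4, 6, k=1)): [J, E, A, F, G, C, B, H, D, I]
After 5 (rotate_left(6, 9, k=2)): [J, E, A, F, G, C, D, I, B, H]
After 6 (swap(9, 6)): [J, E, A, F, G, C, H, I, B, D]

Answer: no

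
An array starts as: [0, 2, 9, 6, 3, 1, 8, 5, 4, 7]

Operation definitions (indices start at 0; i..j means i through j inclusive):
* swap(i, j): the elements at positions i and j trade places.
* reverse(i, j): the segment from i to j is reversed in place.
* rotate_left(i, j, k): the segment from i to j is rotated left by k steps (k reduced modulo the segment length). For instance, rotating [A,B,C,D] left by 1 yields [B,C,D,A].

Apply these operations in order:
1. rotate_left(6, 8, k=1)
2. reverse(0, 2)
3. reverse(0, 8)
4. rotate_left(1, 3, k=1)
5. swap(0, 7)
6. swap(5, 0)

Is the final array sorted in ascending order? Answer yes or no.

After 1 (rotate_left(6, 8, k=1)): [0, 2, 9, 6, 3, 1, 5, 4, 8, 7]
After 2 (reverse(0, 2)): [9, 2, 0, 6, 3, 1, 5, 4, 8, 7]
After 3 (reverse(0, 8)): [8, 4, 5, 1, 3, 6, 0, 2, 9, 7]
After 4 (rotate_left(1, 3, k=1)): [8, 5, 1, 4, 3, 6, 0, 2, 9, 7]
After 5 (swap(0, 7)): [2, 5, 1, 4, 3, 6, 0, 8, 9, 7]
After 6 (swap(5, 0)): [6, 5, 1, 4, 3, 2, 0, 8, 9, 7]

Answer: no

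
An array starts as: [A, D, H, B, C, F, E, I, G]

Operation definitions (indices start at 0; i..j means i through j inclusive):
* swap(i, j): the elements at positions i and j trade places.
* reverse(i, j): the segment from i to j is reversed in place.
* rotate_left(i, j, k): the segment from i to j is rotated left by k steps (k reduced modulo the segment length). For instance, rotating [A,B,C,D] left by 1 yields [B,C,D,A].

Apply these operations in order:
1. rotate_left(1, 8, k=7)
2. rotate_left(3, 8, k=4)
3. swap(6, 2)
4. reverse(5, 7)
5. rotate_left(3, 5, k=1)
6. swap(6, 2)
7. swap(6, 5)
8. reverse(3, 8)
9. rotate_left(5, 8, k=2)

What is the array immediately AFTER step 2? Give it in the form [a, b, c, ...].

Answer: [A, G, D, E, I, H, B, C, F]

Derivation:
After 1 (rotate_left(1, 8, k=7)): [A, G, D, H, B, C, F, E, I]
After 2 (rotate_left(3, 8, k=4)): [A, G, D, E, I, H, B, C, F]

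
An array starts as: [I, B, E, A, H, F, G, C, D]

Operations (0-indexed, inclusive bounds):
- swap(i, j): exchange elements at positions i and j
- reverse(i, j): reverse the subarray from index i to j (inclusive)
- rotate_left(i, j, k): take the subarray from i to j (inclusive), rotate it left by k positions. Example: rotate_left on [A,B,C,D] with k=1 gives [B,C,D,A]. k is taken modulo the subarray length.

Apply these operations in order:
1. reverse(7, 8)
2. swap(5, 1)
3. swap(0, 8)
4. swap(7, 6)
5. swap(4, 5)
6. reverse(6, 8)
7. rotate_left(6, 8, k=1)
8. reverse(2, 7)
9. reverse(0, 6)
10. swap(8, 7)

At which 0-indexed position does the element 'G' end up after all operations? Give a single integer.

Answer: 3

Derivation:
After 1 (reverse(7, 8)): [I, B, E, A, H, F, G, D, C]
After 2 (swap(5, 1)): [I, F, E, A, H, B, G, D, C]
After 3 (swap(0, 8)): [C, F, E, A, H, B, G, D, I]
After 4 (swap(7, 6)): [C, F, E, A, H, B, D, G, I]
After 5 (swap(4, 5)): [C, F, E, A, B, H, D, G, I]
After 6 (reverse(6, 8)): [C, F, E, A, B, H, I, G, D]
After 7 (rotate_left(6, 8, k=1)): [C, F, E, A, B, H, G, D, I]
After 8 (reverse(2, 7)): [C, F, D, G, H, B, A, E, I]
After 9 (reverse(0, 6)): [A, B, H, G, D, F, C, E, I]
After 10 (swap(8, 7)): [A, B, H, G, D, F, C, I, E]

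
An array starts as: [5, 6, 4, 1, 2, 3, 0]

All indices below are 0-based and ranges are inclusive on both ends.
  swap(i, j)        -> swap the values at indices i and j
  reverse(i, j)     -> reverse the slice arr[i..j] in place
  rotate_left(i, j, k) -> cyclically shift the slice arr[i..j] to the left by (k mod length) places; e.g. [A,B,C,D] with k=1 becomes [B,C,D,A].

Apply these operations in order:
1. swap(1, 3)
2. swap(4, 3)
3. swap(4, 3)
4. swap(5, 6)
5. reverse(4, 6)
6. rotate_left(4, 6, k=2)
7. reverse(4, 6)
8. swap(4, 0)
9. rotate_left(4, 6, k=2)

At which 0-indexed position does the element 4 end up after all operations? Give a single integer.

After 1 (swap(1, 3)): [5, 1, 4, 6, 2, 3, 0]
After 2 (swap(4, 3)): [5, 1, 4, 2, 6, 3, 0]
After 3 (swap(4, 3)): [5, 1, 4, 6, 2, 3, 0]
After 4 (swap(5, 6)): [5, 1, 4, 6, 2, 0, 3]
After 5 (reverse(4, 6)): [5, 1, 4, 6, 3, 0, 2]
After 6 (rotate_left(4, 6, k=2)): [5, 1, 4, 6, 2, 3, 0]
After 7 (reverse(4, 6)): [5, 1, 4, 6, 0, 3, 2]
After 8 (swap(4, 0)): [0, 1, 4, 6, 5, 3, 2]
After 9 (rotate_left(4, 6, k=2)): [0, 1, 4, 6, 2, 5, 3]

Answer: 2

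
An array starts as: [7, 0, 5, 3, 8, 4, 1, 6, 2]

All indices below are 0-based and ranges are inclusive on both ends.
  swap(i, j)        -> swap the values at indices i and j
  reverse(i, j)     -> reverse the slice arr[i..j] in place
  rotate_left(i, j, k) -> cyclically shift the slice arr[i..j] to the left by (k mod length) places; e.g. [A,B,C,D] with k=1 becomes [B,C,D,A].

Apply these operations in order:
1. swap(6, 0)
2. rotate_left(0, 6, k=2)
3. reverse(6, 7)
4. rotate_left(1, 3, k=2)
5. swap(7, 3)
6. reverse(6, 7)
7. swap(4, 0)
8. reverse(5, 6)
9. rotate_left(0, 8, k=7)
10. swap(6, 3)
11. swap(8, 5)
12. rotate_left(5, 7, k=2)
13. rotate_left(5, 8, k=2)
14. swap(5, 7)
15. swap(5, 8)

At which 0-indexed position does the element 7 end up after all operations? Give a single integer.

After 1 (swap(6, 0)): [1, 0, 5, 3, 8, 4, 7, 6, 2]
After 2 (rotate_left(0, 6, k=2)): [5, 3, 8, 4, 7, 1, 0, 6, 2]
After 3 (reverse(6, 7)): [5, 3, 8, 4, 7, 1, 6, 0, 2]
After 4 (rotate_left(1, 3, k=2)): [5, 4, 3, 8, 7, 1, 6, 0, 2]
After 5 (swap(7, 3)): [5, 4, 3, 0, 7, 1, 6, 8, 2]
After 6 (reverse(6, 7)): [5, 4, 3, 0, 7, 1, 8, 6, 2]
After 7 (swap(4, 0)): [7, 4, 3, 0, 5, 1, 8, 6, 2]
After 8 (reverse(5, 6)): [7, 4, 3, 0, 5, 8, 1, 6, 2]
After 9 (rotate_left(0, 8, k=7)): [6, 2, 7, 4, 3, 0, 5, 8, 1]
After 10 (swap(6, 3)): [6, 2, 7, 5, 3, 0, 4, 8, 1]
After 11 (swap(8, 5)): [6, 2, 7, 5, 3, 1, 4, 8, 0]
After 12 (rotate_left(5, 7, k=2)): [6, 2, 7, 5, 3, 8, 1, 4, 0]
After 13 (rotate_left(5, 8, k=2)): [6, 2, 7, 5, 3, 4, 0, 8, 1]
After 14 (swap(5, 7)): [6, 2, 7, 5, 3, 8, 0, 4, 1]
After 15 (swap(5, 8)): [6, 2, 7, 5, 3, 1, 0, 4, 8]

Answer: 2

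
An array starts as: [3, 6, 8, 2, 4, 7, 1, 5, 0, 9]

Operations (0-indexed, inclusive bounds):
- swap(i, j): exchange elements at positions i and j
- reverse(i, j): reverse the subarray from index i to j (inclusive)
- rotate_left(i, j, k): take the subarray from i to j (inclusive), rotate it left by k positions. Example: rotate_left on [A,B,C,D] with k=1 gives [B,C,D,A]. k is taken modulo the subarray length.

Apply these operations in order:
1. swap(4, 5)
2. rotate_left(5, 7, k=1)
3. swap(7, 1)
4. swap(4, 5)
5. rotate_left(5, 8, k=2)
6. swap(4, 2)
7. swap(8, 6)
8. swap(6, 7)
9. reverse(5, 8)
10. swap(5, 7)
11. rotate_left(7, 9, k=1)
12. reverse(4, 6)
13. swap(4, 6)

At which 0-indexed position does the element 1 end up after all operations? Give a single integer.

Answer: 2

Derivation:
After 1 (swap(4, 5)): [3, 6, 8, 2, 7, 4, 1, 5, 0, 9]
After 2 (rotate_left(5, 7, k=1)): [3, 6, 8, 2, 7, 1, 5, 4, 0, 9]
After 3 (swap(7, 1)): [3, 4, 8, 2, 7, 1, 5, 6, 0, 9]
After 4 (swap(4, 5)): [3, 4, 8, 2, 1, 7, 5, 6, 0, 9]
After 5 (rotate_left(5, 8, k=2)): [3, 4, 8, 2, 1, 6, 0, 7, 5, 9]
After 6 (swap(4, 2)): [3, 4, 1, 2, 8, 6, 0, 7, 5, 9]
After 7 (swap(8, 6)): [3, 4, 1, 2, 8, 6, 5, 7, 0, 9]
After 8 (swap(6, 7)): [3, 4, 1, 2, 8, 6, 7, 5, 0, 9]
After 9 (reverse(5, 8)): [3, 4, 1, 2, 8, 0, 5, 7, 6, 9]
After 10 (swap(5, 7)): [3, 4, 1, 2, 8, 7, 5, 0, 6, 9]
After 11 (rotate_left(7, 9, k=1)): [3, 4, 1, 2, 8, 7, 5, 6, 9, 0]
After 12 (reverse(4, 6)): [3, 4, 1, 2, 5, 7, 8, 6, 9, 0]
After 13 (swap(4, 6)): [3, 4, 1, 2, 8, 7, 5, 6, 9, 0]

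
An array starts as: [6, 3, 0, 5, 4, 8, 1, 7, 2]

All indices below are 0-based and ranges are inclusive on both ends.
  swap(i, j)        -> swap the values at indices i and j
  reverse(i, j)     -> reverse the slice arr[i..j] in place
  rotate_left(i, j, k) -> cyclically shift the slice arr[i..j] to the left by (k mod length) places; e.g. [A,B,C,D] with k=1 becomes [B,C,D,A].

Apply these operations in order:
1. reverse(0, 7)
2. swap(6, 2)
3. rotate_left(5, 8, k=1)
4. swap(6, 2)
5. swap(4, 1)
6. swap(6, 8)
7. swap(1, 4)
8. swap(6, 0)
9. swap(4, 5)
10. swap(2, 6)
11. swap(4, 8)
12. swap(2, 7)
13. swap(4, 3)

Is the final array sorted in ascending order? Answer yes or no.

Answer: yes

Derivation:
After 1 (reverse(0, 7)): [7, 1, 8, 4, 5, 0, 3, 6, 2]
After 2 (swap(6, 2)): [7, 1, 3, 4, 5, 0, 8, 6, 2]
After 3 (rotate_left(5, 8, k=1)): [7, 1, 3, 4, 5, 8, 6, 2, 0]
After 4 (swap(6, 2)): [7, 1, 6, 4, 5, 8, 3, 2, 0]
After 5 (swap(4, 1)): [7, 5, 6, 4, 1, 8, 3, 2, 0]
After 6 (swap(6, 8)): [7, 5, 6, 4, 1, 8, 0, 2, 3]
After 7 (swap(1, 4)): [7, 1, 6, 4, 5, 8, 0, 2, 3]
After 8 (swap(6, 0)): [0, 1, 6, 4, 5, 8, 7, 2, 3]
After 9 (swap(4, 5)): [0, 1, 6, 4, 8, 5, 7, 2, 3]
After 10 (swap(2, 6)): [0, 1, 7, 4, 8, 5, 6, 2, 3]
After 11 (swap(4, 8)): [0, 1, 7, 4, 3, 5, 6, 2, 8]
After 12 (swap(2, 7)): [0, 1, 2, 4, 3, 5, 6, 7, 8]
After 13 (swap(4, 3)): [0, 1, 2, 3, 4, 5, 6, 7, 8]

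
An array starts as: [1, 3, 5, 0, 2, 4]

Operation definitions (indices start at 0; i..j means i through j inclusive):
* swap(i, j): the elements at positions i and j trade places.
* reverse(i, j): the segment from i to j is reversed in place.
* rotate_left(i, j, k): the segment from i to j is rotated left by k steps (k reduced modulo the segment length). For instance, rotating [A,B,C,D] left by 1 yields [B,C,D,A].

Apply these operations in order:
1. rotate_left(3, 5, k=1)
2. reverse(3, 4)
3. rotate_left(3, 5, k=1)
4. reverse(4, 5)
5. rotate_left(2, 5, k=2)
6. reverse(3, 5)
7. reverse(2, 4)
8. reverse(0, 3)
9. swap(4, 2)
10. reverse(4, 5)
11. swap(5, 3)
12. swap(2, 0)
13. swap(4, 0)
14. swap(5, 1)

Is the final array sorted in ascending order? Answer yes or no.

After 1 (rotate_left(3, 5, k=1)): [1, 3, 5, 2, 4, 0]
After 2 (reverse(3, 4)): [1, 3, 5, 4, 2, 0]
After 3 (rotate_left(3, 5, k=1)): [1, 3, 5, 2, 0, 4]
After 4 (reverse(4, 5)): [1, 3, 5, 2, 4, 0]
After 5 (rotate_left(2, 5, k=2)): [1, 3, 4, 0, 5, 2]
After 6 (reverse(3, 5)): [1, 3, 4, 2, 5, 0]
After 7 (reverse(2, 4)): [1, 3, 5, 2, 4, 0]
After 8 (reverse(0, 3)): [2, 5, 3, 1, 4, 0]
After 9 (swap(4, 2)): [2, 5, 4, 1, 3, 0]
After 10 (reverse(4, 5)): [2, 5, 4, 1, 0, 3]
After 11 (swap(5, 3)): [2, 5, 4, 3, 0, 1]
After 12 (swap(2, 0)): [4, 5, 2, 3, 0, 1]
After 13 (swap(4, 0)): [0, 5, 2, 3, 4, 1]
After 14 (swap(5, 1)): [0, 1, 2, 3, 4, 5]

Answer: yes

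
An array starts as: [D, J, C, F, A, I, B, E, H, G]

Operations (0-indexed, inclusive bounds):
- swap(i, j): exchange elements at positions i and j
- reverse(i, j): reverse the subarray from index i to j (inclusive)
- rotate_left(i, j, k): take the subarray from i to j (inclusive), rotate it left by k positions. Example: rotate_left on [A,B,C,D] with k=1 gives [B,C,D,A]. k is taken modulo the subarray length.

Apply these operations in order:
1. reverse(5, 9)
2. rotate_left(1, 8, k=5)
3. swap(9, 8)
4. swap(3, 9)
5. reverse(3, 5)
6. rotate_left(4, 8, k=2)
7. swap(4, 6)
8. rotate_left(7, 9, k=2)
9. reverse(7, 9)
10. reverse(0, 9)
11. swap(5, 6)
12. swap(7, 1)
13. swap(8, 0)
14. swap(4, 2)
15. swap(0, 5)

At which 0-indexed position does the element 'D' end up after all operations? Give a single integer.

Answer: 9

Derivation:
After 1 (reverse(5, 9)): [D, J, C, F, A, G, H, E, B, I]
After 2 (rotate_left(1, 8, k=5)): [D, H, E, B, J, C, F, A, G, I]
After 3 (swap(9, 8)): [D, H, E, B, J, C, F, A, I, G]
After 4 (swap(3, 9)): [D, H, E, G, J, C, F, A, I, B]
After 5 (reverse(3, 5)): [D, H, E, C, J, G, F, A, I, B]
After 6 (rotate_left(4, 8, k=2)): [D, H, E, C, F, A, I, J, G, B]
After 7 (swap(4, 6)): [D, H, E, C, I, A, F, J, G, B]
After 8 (rotate_left(7, 9, k=2)): [D, H, E, C, I, A, F, B, J, G]
After 9 (reverse(7, 9)): [D, H, E, C, I, A, F, G, J, B]
After 10 (reverse(0, 9)): [B, J, G, F, A, I, C, E, H, D]
After 11 (swap(5, 6)): [B, J, G, F, A, C, I, E, H, D]
After 12 (swap(7, 1)): [B, E, G, F, A, C, I, J, H, D]
After 13 (swap(8, 0)): [H, E, G, F, A, C, I, J, B, D]
After 14 (swap(4, 2)): [H, E, A, F, G, C, I, J, B, D]
After 15 (swap(0, 5)): [C, E, A, F, G, H, I, J, B, D]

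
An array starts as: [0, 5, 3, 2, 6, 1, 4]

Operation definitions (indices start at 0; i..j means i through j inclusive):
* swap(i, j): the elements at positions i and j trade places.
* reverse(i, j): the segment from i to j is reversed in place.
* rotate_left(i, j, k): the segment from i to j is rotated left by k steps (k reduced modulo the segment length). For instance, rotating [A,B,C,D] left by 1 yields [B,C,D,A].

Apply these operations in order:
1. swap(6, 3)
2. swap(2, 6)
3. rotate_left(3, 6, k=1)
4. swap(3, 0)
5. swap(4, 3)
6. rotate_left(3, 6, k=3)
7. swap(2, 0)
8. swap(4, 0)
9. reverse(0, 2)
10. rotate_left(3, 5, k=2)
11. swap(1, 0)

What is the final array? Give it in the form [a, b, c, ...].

Answer: [5, 6, 1, 0, 4, 2, 3]

Derivation:
After 1 (swap(6, 3)): [0, 5, 3, 4, 6, 1, 2]
After 2 (swap(2, 6)): [0, 5, 2, 4, 6, 1, 3]
After 3 (rotate_left(3, 6, k=1)): [0, 5, 2, 6, 1, 3, 4]
After 4 (swap(3, 0)): [6, 5, 2, 0, 1, 3, 4]
After 5 (swap(4, 3)): [6, 5, 2, 1, 0, 3, 4]
After 6 (rotate_left(3, 6, k=3)): [6, 5, 2, 4, 1, 0, 3]
After 7 (swap(2, 0)): [2, 5, 6, 4, 1, 0, 3]
After 8 (swap(4, 0)): [1, 5, 6, 4, 2, 0, 3]
After 9 (reverse(0, 2)): [6, 5, 1, 4, 2, 0, 3]
After 10 (rotate_left(3, 5, k=2)): [6, 5, 1, 0, 4, 2, 3]
After 11 (swap(1, 0)): [5, 6, 1, 0, 4, 2, 3]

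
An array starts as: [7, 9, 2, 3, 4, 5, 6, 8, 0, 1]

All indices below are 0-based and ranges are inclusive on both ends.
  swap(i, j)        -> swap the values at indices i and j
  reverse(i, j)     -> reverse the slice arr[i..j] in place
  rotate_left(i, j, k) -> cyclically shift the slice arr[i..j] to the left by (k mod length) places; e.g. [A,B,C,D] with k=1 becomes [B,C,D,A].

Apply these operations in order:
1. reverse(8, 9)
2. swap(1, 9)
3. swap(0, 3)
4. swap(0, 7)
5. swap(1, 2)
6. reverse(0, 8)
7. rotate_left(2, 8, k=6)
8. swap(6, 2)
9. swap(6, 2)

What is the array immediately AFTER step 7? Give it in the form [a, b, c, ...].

After 1 (reverse(8, 9)): [7, 9, 2, 3, 4, 5, 6, 8, 1, 0]
After 2 (swap(1, 9)): [7, 0, 2, 3, 4, 5, 6, 8, 1, 9]
After 3 (swap(0, 3)): [3, 0, 2, 7, 4, 5, 6, 8, 1, 9]
After 4 (swap(0, 7)): [8, 0, 2, 7, 4, 5, 6, 3, 1, 9]
After 5 (swap(1, 2)): [8, 2, 0, 7, 4, 5, 6, 3, 1, 9]
After 6 (reverse(0, 8)): [1, 3, 6, 5, 4, 7, 0, 2, 8, 9]
After 7 (rotate_left(2, 8, k=6)): [1, 3, 8, 6, 5, 4, 7, 0, 2, 9]

Answer: [1, 3, 8, 6, 5, 4, 7, 0, 2, 9]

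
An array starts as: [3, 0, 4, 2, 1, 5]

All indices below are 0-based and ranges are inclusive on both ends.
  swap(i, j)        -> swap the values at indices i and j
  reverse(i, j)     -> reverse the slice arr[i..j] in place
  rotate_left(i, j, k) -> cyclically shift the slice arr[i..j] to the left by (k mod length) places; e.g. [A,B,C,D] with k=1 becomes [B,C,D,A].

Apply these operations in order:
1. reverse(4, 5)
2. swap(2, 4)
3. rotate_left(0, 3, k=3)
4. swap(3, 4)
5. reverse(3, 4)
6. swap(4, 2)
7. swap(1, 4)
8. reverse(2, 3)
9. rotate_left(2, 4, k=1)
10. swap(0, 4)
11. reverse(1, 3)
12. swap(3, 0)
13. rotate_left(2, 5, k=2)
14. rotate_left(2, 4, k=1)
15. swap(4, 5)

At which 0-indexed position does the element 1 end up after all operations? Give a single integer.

After 1 (reverse(4, 5)): [3, 0, 4, 2, 5, 1]
After 2 (swap(2, 4)): [3, 0, 5, 2, 4, 1]
After 3 (rotate_left(0, 3, k=3)): [2, 3, 0, 5, 4, 1]
After 4 (swap(3, 4)): [2, 3, 0, 4, 5, 1]
After 5 (reverse(3, 4)): [2, 3, 0, 5, 4, 1]
After 6 (swap(4, 2)): [2, 3, 4, 5, 0, 1]
After 7 (swap(1, 4)): [2, 0, 4, 5, 3, 1]
After 8 (reverse(2, 3)): [2, 0, 5, 4, 3, 1]
After 9 (rotate_left(2, 4, k=1)): [2, 0, 4, 3, 5, 1]
After 10 (swap(0, 4)): [5, 0, 4, 3, 2, 1]
After 11 (reverse(1, 3)): [5, 3, 4, 0, 2, 1]
After 12 (swap(3, 0)): [0, 3, 4, 5, 2, 1]
After 13 (rotate_left(2, 5, k=2)): [0, 3, 2, 1, 4, 5]
After 14 (rotate_left(2, 4, k=1)): [0, 3, 1, 4, 2, 5]
After 15 (swap(4, 5)): [0, 3, 1, 4, 5, 2]

Answer: 2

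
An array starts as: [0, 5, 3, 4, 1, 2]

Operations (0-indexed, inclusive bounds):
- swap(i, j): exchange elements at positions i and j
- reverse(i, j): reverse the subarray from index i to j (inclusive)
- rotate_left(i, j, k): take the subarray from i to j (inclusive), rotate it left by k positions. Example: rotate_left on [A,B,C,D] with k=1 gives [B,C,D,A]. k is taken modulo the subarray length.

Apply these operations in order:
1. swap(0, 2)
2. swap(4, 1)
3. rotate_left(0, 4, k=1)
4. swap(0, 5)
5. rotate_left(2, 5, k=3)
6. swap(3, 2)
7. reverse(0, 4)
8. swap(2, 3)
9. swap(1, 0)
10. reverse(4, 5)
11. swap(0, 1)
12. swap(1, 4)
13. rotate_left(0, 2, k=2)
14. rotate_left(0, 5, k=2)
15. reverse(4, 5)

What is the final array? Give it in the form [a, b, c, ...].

After 1 (swap(0, 2)): [3, 5, 0, 4, 1, 2]
After 2 (swap(4, 1)): [3, 1, 0, 4, 5, 2]
After 3 (rotate_left(0, 4, k=1)): [1, 0, 4, 5, 3, 2]
After 4 (swap(0, 5)): [2, 0, 4, 5, 3, 1]
After 5 (rotate_left(2, 5, k=3)): [2, 0, 1, 4, 5, 3]
After 6 (swap(3, 2)): [2, 0, 4, 1, 5, 3]
After 7 (reverse(0, 4)): [5, 1, 4, 0, 2, 3]
After 8 (swap(2, 3)): [5, 1, 0, 4, 2, 3]
After 9 (swap(1, 0)): [1, 5, 0, 4, 2, 3]
After 10 (reverse(4, 5)): [1, 5, 0, 4, 3, 2]
After 11 (swap(0, 1)): [5, 1, 0, 4, 3, 2]
After 12 (swap(1, 4)): [5, 3, 0, 4, 1, 2]
After 13 (rotate_left(0, 2, k=2)): [0, 5, 3, 4, 1, 2]
After 14 (rotate_left(0, 5, k=2)): [3, 4, 1, 2, 0, 5]
After 15 (reverse(4, 5)): [3, 4, 1, 2, 5, 0]

Answer: [3, 4, 1, 2, 5, 0]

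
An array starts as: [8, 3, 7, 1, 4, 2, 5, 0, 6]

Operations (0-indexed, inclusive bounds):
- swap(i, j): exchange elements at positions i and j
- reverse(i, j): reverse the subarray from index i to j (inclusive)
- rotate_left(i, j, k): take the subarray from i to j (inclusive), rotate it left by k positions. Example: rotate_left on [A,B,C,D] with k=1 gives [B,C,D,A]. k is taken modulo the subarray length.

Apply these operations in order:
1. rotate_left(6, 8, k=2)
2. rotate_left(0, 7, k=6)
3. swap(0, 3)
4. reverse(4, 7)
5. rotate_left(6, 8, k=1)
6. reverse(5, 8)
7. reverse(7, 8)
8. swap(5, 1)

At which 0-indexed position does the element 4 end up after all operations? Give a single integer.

After 1 (rotate_left(6, 8, k=2)): [8, 3, 7, 1, 4, 2, 6, 5, 0]
After 2 (rotate_left(0, 7, k=6)): [6, 5, 8, 3, 7, 1, 4, 2, 0]
After 3 (swap(0, 3)): [3, 5, 8, 6, 7, 1, 4, 2, 0]
After 4 (reverse(4, 7)): [3, 5, 8, 6, 2, 4, 1, 7, 0]
After 5 (rotate_left(6, 8, k=1)): [3, 5, 8, 6, 2, 4, 7, 0, 1]
After 6 (reverse(5, 8)): [3, 5, 8, 6, 2, 1, 0, 7, 4]
After 7 (reverse(7, 8)): [3, 5, 8, 6, 2, 1, 0, 4, 7]
After 8 (swap(5, 1)): [3, 1, 8, 6, 2, 5, 0, 4, 7]

Answer: 7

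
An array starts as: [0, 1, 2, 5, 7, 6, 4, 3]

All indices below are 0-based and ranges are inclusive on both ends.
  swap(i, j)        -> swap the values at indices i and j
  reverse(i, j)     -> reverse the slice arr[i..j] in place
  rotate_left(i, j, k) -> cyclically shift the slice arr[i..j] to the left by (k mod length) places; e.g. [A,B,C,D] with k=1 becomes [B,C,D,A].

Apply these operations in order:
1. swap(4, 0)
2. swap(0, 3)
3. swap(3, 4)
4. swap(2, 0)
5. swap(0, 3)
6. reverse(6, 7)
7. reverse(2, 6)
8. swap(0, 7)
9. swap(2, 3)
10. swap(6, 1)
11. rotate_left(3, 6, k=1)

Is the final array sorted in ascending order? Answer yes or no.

Answer: no

Derivation:
After 1 (swap(4, 0)): [7, 1, 2, 5, 0, 6, 4, 3]
After 2 (swap(0, 3)): [5, 1, 2, 7, 0, 6, 4, 3]
After 3 (swap(3, 4)): [5, 1, 2, 0, 7, 6, 4, 3]
After 4 (swap(2, 0)): [2, 1, 5, 0, 7, 6, 4, 3]
After 5 (swap(0, 3)): [0, 1, 5, 2, 7, 6, 4, 3]
After 6 (reverse(6, 7)): [0, 1, 5, 2, 7, 6, 3, 4]
After 7 (reverse(2, 6)): [0, 1, 3, 6, 7, 2, 5, 4]
After 8 (swap(0, 7)): [4, 1, 3, 6, 7, 2, 5, 0]
After 9 (swap(2, 3)): [4, 1, 6, 3, 7, 2, 5, 0]
After 10 (swap(6, 1)): [4, 5, 6, 3, 7, 2, 1, 0]
After 11 (rotate_left(3, 6, k=1)): [4, 5, 6, 7, 2, 1, 3, 0]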